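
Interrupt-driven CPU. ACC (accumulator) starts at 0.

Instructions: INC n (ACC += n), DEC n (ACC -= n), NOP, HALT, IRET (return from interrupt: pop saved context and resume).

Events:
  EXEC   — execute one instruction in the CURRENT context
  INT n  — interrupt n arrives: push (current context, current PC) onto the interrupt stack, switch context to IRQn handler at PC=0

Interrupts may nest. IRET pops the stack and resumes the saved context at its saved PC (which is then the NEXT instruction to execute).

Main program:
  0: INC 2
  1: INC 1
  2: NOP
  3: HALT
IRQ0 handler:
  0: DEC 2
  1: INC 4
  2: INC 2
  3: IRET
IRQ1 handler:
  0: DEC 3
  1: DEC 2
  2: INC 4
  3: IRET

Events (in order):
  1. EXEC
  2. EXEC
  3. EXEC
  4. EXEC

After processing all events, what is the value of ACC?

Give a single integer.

Answer: 3

Derivation:
Event 1 (EXEC): [MAIN] PC=0: INC 2 -> ACC=2
Event 2 (EXEC): [MAIN] PC=1: INC 1 -> ACC=3
Event 3 (EXEC): [MAIN] PC=2: NOP
Event 4 (EXEC): [MAIN] PC=3: HALT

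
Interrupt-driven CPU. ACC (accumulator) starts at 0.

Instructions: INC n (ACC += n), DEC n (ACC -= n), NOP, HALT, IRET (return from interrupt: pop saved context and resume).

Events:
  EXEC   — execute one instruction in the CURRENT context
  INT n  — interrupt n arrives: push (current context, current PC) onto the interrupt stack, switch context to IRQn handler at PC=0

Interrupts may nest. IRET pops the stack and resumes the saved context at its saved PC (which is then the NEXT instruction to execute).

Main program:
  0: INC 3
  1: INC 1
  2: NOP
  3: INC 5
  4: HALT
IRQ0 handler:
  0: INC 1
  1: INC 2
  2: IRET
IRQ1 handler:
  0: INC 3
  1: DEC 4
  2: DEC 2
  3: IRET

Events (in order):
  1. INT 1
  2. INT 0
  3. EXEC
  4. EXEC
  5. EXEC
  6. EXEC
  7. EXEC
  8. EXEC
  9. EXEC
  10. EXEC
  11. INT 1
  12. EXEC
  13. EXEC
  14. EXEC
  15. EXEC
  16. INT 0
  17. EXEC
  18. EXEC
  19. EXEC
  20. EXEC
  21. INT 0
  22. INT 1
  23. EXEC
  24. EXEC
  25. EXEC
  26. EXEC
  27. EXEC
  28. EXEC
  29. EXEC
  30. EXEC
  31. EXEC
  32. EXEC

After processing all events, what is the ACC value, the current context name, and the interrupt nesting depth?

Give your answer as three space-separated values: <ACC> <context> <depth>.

Answer: 9 MAIN 0

Derivation:
Event 1 (INT 1): INT 1 arrives: push (MAIN, PC=0), enter IRQ1 at PC=0 (depth now 1)
Event 2 (INT 0): INT 0 arrives: push (IRQ1, PC=0), enter IRQ0 at PC=0 (depth now 2)
Event 3 (EXEC): [IRQ0] PC=0: INC 1 -> ACC=1
Event 4 (EXEC): [IRQ0] PC=1: INC 2 -> ACC=3
Event 5 (EXEC): [IRQ0] PC=2: IRET -> resume IRQ1 at PC=0 (depth now 1)
Event 6 (EXEC): [IRQ1] PC=0: INC 3 -> ACC=6
Event 7 (EXEC): [IRQ1] PC=1: DEC 4 -> ACC=2
Event 8 (EXEC): [IRQ1] PC=2: DEC 2 -> ACC=0
Event 9 (EXEC): [IRQ1] PC=3: IRET -> resume MAIN at PC=0 (depth now 0)
Event 10 (EXEC): [MAIN] PC=0: INC 3 -> ACC=3
Event 11 (INT 1): INT 1 arrives: push (MAIN, PC=1), enter IRQ1 at PC=0 (depth now 1)
Event 12 (EXEC): [IRQ1] PC=0: INC 3 -> ACC=6
Event 13 (EXEC): [IRQ1] PC=1: DEC 4 -> ACC=2
Event 14 (EXEC): [IRQ1] PC=2: DEC 2 -> ACC=0
Event 15 (EXEC): [IRQ1] PC=3: IRET -> resume MAIN at PC=1 (depth now 0)
Event 16 (INT 0): INT 0 arrives: push (MAIN, PC=1), enter IRQ0 at PC=0 (depth now 1)
Event 17 (EXEC): [IRQ0] PC=0: INC 1 -> ACC=1
Event 18 (EXEC): [IRQ0] PC=1: INC 2 -> ACC=3
Event 19 (EXEC): [IRQ0] PC=2: IRET -> resume MAIN at PC=1 (depth now 0)
Event 20 (EXEC): [MAIN] PC=1: INC 1 -> ACC=4
Event 21 (INT 0): INT 0 arrives: push (MAIN, PC=2), enter IRQ0 at PC=0 (depth now 1)
Event 22 (INT 1): INT 1 arrives: push (IRQ0, PC=0), enter IRQ1 at PC=0 (depth now 2)
Event 23 (EXEC): [IRQ1] PC=0: INC 3 -> ACC=7
Event 24 (EXEC): [IRQ1] PC=1: DEC 4 -> ACC=3
Event 25 (EXEC): [IRQ1] PC=2: DEC 2 -> ACC=1
Event 26 (EXEC): [IRQ1] PC=3: IRET -> resume IRQ0 at PC=0 (depth now 1)
Event 27 (EXEC): [IRQ0] PC=0: INC 1 -> ACC=2
Event 28 (EXEC): [IRQ0] PC=1: INC 2 -> ACC=4
Event 29 (EXEC): [IRQ0] PC=2: IRET -> resume MAIN at PC=2 (depth now 0)
Event 30 (EXEC): [MAIN] PC=2: NOP
Event 31 (EXEC): [MAIN] PC=3: INC 5 -> ACC=9
Event 32 (EXEC): [MAIN] PC=4: HALT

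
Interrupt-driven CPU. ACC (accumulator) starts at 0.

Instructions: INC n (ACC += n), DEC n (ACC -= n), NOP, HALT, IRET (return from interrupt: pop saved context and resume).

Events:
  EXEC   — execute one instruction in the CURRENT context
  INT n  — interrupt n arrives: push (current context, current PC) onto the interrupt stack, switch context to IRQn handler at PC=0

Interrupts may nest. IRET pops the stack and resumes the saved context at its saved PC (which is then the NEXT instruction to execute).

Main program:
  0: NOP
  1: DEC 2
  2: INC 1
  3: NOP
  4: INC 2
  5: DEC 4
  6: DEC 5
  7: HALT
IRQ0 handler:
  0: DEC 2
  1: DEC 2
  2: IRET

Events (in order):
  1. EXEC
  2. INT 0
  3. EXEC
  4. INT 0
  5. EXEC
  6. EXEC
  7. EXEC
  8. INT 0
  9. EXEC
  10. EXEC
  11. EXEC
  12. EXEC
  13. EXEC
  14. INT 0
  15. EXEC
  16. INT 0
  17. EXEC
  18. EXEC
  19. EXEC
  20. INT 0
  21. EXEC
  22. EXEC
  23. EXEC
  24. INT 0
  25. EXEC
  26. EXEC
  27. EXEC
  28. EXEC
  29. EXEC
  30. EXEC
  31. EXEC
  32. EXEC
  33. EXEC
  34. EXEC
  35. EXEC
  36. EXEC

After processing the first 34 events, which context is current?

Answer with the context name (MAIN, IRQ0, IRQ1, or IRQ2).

Answer: MAIN

Derivation:
Event 1 (EXEC): [MAIN] PC=0: NOP
Event 2 (INT 0): INT 0 arrives: push (MAIN, PC=1), enter IRQ0 at PC=0 (depth now 1)
Event 3 (EXEC): [IRQ0] PC=0: DEC 2 -> ACC=-2
Event 4 (INT 0): INT 0 arrives: push (IRQ0, PC=1), enter IRQ0 at PC=0 (depth now 2)
Event 5 (EXEC): [IRQ0] PC=0: DEC 2 -> ACC=-4
Event 6 (EXEC): [IRQ0] PC=1: DEC 2 -> ACC=-6
Event 7 (EXEC): [IRQ0] PC=2: IRET -> resume IRQ0 at PC=1 (depth now 1)
Event 8 (INT 0): INT 0 arrives: push (IRQ0, PC=1), enter IRQ0 at PC=0 (depth now 2)
Event 9 (EXEC): [IRQ0] PC=0: DEC 2 -> ACC=-8
Event 10 (EXEC): [IRQ0] PC=1: DEC 2 -> ACC=-10
Event 11 (EXEC): [IRQ0] PC=2: IRET -> resume IRQ0 at PC=1 (depth now 1)
Event 12 (EXEC): [IRQ0] PC=1: DEC 2 -> ACC=-12
Event 13 (EXEC): [IRQ0] PC=2: IRET -> resume MAIN at PC=1 (depth now 0)
Event 14 (INT 0): INT 0 arrives: push (MAIN, PC=1), enter IRQ0 at PC=0 (depth now 1)
Event 15 (EXEC): [IRQ0] PC=0: DEC 2 -> ACC=-14
Event 16 (INT 0): INT 0 arrives: push (IRQ0, PC=1), enter IRQ0 at PC=0 (depth now 2)
Event 17 (EXEC): [IRQ0] PC=0: DEC 2 -> ACC=-16
Event 18 (EXEC): [IRQ0] PC=1: DEC 2 -> ACC=-18
Event 19 (EXEC): [IRQ0] PC=2: IRET -> resume IRQ0 at PC=1 (depth now 1)
Event 20 (INT 0): INT 0 arrives: push (IRQ0, PC=1), enter IRQ0 at PC=0 (depth now 2)
Event 21 (EXEC): [IRQ0] PC=0: DEC 2 -> ACC=-20
Event 22 (EXEC): [IRQ0] PC=1: DEC 2 -> ACC=-22
Event 23 (EXEC): [IRQ0] PC=2: IRET -> resume IRQ0 at PC=1 (depth now 1)
Event 24 (INT 0): INT 0 arrives: push (IRQ0, PC=1), enter IRQ0 at PC=0 (depth now 2)
Event 25 (EXEC): [IRQ0] PC=0: DEC 2 -> ACC=-24
Event 26 (EXEC): [IRQ0] PC=1: DEC 2 -> ACC=-26
Event 27 (EXEC): [IRQ0] PC=2: IRET -> resume IRQ0 at PC=1 (depth now 1)
Event 28 (EXEC): [IRQ0] PC=1: DEC 2 -> ACC=-28
Event 29 (EXEC): [IRQ0] PC=2: IRET -> resume MAIN at PC=1 (depth now 0)
Event 30 (EXEC): [MAIN] PC=1: DEC 2 -> ACC=-30
Event 31 (EXEC): [MAIN] PC=2: INC 1 -> ACC=-29
Event 32 (EXEC): [MAIN] PC=3: NOP
Event 33 (EXEC): [MAIN] PC=4: INC 2 -> ACC=-27
Event 34 (EXEC): [MAIN] PC=5: DEC 4 -> ACC=-31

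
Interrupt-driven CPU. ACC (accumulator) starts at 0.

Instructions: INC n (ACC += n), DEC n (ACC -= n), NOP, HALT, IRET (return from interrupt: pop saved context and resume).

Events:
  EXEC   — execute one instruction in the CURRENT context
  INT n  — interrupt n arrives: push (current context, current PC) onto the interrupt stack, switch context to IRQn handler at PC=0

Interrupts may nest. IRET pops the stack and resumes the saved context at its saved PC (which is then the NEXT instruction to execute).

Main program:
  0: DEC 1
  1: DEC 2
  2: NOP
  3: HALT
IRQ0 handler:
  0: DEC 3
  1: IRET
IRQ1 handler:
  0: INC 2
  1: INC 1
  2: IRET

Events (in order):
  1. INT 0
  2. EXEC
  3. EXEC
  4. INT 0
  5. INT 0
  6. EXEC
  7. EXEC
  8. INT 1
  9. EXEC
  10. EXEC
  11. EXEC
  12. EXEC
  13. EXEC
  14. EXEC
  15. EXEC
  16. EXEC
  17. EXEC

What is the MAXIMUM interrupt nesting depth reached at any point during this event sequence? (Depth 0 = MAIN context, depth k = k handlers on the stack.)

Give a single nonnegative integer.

Event 1 (INT 0): INT 0 arrives: push (MAIN, PC=0), enter IRQ0 at PC=0 (depth now 1) [depth=1]
Event 2 (EXEC): [IRQ0] PC=0: DEC 3 -> ACC=-3 [depth=1]
Event 3 (EXEC): [IRQ0] PC=1: IRET -> resume MAIN at PC=0 (depth now 0) [depth=0]
Event 4 (INT 0): INT 0 arrives: push (MAIN, PC=0), enter IRQ0 at PC=0 (depth now 1) [depth=1]
Event 5 (INT 0): INT 0 arrives: push (IRQ0, PC=0), enter IRQ0 at PC=0 (depth now 2) [depth=2]
Event 6 (EXEC): [IRQ0] PC=0: DEC 3 -> ACC=-6 [depth=2]
Event 7 (EXEC): [IRQ0] PC=1: IRET -> resume IRQ0 at PC=0 (depth now 1) [depth=1]
Event 8 (INT 1): INT 1 arrives: push (IRQ0, PC=0), enter IRQ1 at PC=0 (depth now 2) [depth=2]
Event 9 (EXEC): [IRQ1] PC=0: INC 2 -> ACC=-4 [depth=2]
Event 10 (EXEC): [IRQ1] PC=1: INC 1 -> ACC=-3 [depth=2]
Event 11 (EXEC): [IRQ1] PC=2: IRET -> resume IRQ0 at PC=0 (depth now 1) [depth=1]
Event 12 (EXEC): [IRQ0] PC=0: DEC 3 -> ACC=-6 [depth=1]
Event 13 (EXEC): [IRQ0] PC=1: IRET -> resume MAIN at PC=0 (depth now 0) [depth=0]
Event 14 (EXEC): [MAIN] PC=0: DEC 1 -> ACC=-7 [depth=0]
Event 15 (EXEC): [MAIN] PC=1: DEC 2 -> ACC=-9 [depth=0]
Event 16 (EXEC): [MAIN] PC=2: NOP [depth=0]
Event 17 (EXEC): [MAIN] PC=3: HALT [depth=0]
Max depth observed: 2

Answer: 2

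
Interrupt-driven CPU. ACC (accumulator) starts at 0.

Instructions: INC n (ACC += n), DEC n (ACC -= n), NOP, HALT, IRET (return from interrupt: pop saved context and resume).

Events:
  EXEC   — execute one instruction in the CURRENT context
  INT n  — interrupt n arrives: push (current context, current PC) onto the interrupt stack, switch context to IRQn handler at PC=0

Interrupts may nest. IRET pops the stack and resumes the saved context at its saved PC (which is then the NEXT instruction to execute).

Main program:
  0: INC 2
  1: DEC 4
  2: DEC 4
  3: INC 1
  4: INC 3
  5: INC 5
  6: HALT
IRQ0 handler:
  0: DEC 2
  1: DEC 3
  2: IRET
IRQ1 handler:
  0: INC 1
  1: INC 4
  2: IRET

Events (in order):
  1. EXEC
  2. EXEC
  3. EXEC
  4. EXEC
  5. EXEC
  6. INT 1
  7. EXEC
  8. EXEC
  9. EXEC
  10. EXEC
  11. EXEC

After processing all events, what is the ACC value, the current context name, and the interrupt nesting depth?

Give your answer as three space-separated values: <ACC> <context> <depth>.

Answer: 8 MAIN 0

Derivation:
Event 1 (EXEC): [MAIN] PC=0: INC 2 -> ACC=2
Event 2 (EXEC): [MAIN] PC=1: DEC 4 -> ACC=-2
Event 3 (EXEC): [MAIN] PC=2: DEC 4 -> ACC=-6
Event 4 (EXEC): [MAIN] PC=3: INC 1 -> ACC=-5
Event 5 (EXEC): [MAIN] PC=4: INC 3 -> ACC=-2
Event 6 (INT 1): INT 1 arrives: push (MAIN, PC=5), enter IRQ1 at PC=0 (depth now 1)
Event 7 (EXEC): [IRQ1] PC=0: INC 1 -> ACC=-1
Event 8 (EXEC): [IRQ1] PC=1: INC 4 -> ACC=3
Event 9 (EXEC): [IRQ1] PC=2: IRET -> resume MAIN at PC=5 (depth now 0)
Event 10 (EXEC): [MAIN] PC=5: INC 5 -> ACC=8
Event 11 (EXEC): [MAIN] PC=6: HALT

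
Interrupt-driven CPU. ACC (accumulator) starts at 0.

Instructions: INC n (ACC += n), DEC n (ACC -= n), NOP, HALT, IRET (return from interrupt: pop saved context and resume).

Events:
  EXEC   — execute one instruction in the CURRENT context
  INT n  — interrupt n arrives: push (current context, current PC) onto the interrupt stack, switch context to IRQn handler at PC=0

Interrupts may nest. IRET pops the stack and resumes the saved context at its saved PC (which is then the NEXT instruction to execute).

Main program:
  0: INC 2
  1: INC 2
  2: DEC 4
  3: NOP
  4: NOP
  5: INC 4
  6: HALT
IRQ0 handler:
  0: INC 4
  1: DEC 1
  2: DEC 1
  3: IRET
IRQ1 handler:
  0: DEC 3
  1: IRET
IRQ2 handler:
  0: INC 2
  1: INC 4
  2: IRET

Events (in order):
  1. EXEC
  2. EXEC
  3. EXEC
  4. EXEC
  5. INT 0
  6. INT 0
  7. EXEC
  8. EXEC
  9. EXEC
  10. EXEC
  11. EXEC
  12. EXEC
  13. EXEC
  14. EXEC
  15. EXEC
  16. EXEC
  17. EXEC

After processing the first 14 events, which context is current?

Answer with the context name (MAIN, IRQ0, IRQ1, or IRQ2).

Event 1 (EXEC): [MAIN] PC=0: INC 2 -> ACC=2
Event 2 (EXEC): [MAIN] PC=1: INC 2 -> ACC=4
Event 3 (EXEC): [MAIN] PC=2: DEC 4 -> ACC=0
Event 4 (EXEC): [MAIN] PC=3: NOP
Event 5 (INT 0): INT 0 arrives: push (MAIN, PC=4), enter IRQ0 at PC=0 (depth now 1)
Event 6 (INT 0): INT 0 arrives: push (IRQ0, PC=0), enter IRQ0 at PC=0 (depth now 2)
Event 7 (EXEC): [IRQ0] PC=0: INC 4 -> ACC=4
Event 8 (EXEC): [IRQ0] PC=1: DEC 1 -> ACC=3
Event 9 (EXEC): [IRQ0] PC=2: DEC 1 -> ACC=2
Event 10 (EXEC): [IRQ0] PC=3: IRET -> resume IRQ0 at PC=0 (depth now 1)
Event 11 (EXEC): [IRQ0] PC=0: INC 4 -> ACC=6
Event 12 (EXEC): [IRQ0] PC=1: DEC 1 -> ACC=5
Event 13 (EXEC): [IRQ0] PC=2: DEC 1 -> ACC=4
Event 14 (EXEC): [IRQ0] PC=3: IRET -> resume MAIN at PC=4 (depth now 0)

Answer: MAIN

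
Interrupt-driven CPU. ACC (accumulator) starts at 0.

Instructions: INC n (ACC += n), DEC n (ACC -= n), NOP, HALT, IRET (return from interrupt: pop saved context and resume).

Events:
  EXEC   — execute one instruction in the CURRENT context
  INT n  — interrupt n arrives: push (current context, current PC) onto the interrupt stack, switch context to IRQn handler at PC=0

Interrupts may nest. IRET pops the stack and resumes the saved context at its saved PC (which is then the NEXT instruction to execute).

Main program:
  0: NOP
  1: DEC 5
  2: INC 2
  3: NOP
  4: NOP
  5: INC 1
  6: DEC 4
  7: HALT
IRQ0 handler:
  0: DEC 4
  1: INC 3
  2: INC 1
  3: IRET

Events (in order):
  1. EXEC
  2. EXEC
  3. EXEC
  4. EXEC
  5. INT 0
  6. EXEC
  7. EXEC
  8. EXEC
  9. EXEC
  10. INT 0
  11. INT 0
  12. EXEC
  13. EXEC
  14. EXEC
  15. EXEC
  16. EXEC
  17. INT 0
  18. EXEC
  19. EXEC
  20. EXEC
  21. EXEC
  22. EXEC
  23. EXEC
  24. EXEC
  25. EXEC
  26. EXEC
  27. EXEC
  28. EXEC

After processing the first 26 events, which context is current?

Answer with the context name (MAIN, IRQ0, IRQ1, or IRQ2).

Answer: MAIN

Derivation:
Event 1 (EXEC): [MAIN] PC=0: NOP
Event 2 (EXEC): [MAIN] PC=1: DEC 5 -> ACC=-5
Event 3 (EXEC): [MAIN] PC=2: INC 2 -> ACC=-3
Event 4 (EXEC): [MAIN] PC=3: NOP
Event 5 (INT 0): INT 0 arrives: push (MAIN, PC=4), enter IRQ0 at PC=0 (depth now 1)
Event 6 (EXEC): [IRQ0] PC=0: DEC 4 -> ACC=-7
Event 7 (EXEC): [IRQ0] PC=1: INC 3 -> ACC=-4
Event 8 (EXEC): [IRQ0] PC=2: INC 1 -> ACC=-3
Event 9 (EXEC): [IRQ0] PC=3: IRET -> resume MAIN at PC=4 (depth now 0)
Event 10 (INT 0): INT 0 arrives: push (MAIN, PC=4), enter IRQ0 at PC=0 (depth now 1)
Event 11 (INT 0): INT 0 arrives: push (IRQ0, PC=0), enter IRQ0 at PC=0 (depth now 2)
Event 12 (EXEC): [IRQ0] PC=0: DEC 4 -> ACC=-7
Event 13 (EXEC): [IRQ0] PC=1: INC 3 -> ACC=-4
Event 14 (EXEC): [IRQ0] PC=2: INC 1 -> ACC=-3
Event 15 (EXEC): [IRQ0] PC=3: IRET -> resume IRQ0 at PC=0 (depth now 1)
Event 16 (EXEC): [IRQ0] PC=0: DEC 4 -> ACC=-7
Event 17 (INT 0): INT 0 arrives: push (IRQ0, PC=1), enter IRQ0 at PC=0 (depth now 2)
Event 18 (EXEC): [IRQ0] PC=0: DEC 4 -> ACC=-11
Event 19 (EXEC): [IRQ0] PC=1: INC 3 -> ACC=-8
Event 20 (EXEC): [IRQ0] PC=2: INC 1 -> ACC=-7
Event 21 (EXEC): [IRQ0] PC=3: IRET -> resume IRQ0 at PC=1 (depth now 1)
Event 22 (EXEC): [IRQ0] PC=1: INC 3 -> ACC=-4
Event 23 (EXEC): [IRQ0] PC=2: INC 1 -> ACC=-3
Event 24 (EXEC): [IRQ0] PC=3: IRET -> resume MAIN at PC=4 (depth now 0)
Event 25 (EXEC): [MAIN] PC=4: NOP
Event 26 (EXEC): [MAIN] PC=5: INC 1 -> ACC=-2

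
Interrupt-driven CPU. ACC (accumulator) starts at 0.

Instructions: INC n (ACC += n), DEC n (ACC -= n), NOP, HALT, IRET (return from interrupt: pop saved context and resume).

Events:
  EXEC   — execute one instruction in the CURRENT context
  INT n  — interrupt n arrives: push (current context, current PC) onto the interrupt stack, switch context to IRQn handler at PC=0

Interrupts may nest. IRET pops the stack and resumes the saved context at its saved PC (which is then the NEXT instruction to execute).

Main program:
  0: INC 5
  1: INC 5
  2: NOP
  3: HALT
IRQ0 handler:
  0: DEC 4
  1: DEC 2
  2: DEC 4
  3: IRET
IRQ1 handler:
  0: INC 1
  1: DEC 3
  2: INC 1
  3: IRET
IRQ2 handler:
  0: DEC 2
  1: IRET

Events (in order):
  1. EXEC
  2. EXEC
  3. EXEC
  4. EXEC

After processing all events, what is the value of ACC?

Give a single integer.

Event 1 (EXEC): [MAIN] PC=0: INC 5 -> ACC=5
Event 2 (EXEC): [MAIN] PC=1: INC 5 -> ACC=10
Event 3 (EXEC): [MAIN] PC=2: NOP
Event 4 (EXEC): [MAIN] PC=3: HALT

Answer: 10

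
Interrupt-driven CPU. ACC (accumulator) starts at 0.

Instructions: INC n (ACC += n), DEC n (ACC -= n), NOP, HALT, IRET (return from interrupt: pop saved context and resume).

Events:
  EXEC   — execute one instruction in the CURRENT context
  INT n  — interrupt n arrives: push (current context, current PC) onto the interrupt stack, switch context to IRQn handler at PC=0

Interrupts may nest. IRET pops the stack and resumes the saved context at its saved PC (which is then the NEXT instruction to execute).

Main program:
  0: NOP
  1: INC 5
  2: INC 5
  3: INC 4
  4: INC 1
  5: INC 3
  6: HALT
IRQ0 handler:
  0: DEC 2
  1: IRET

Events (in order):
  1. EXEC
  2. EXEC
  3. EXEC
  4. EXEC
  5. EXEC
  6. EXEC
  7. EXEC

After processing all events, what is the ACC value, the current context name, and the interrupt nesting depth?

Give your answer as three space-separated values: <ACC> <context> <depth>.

Answer: 18 MAIN 0

Derivation:
Event 1 (EXEC): [MAIN] PC=0: NOP
Event 2 (EXEC): [MAIN] PC=1: INC 5 -> ACC=5
Event 3 (EXEC): [MAIN] PC=2: INC 5 -> ACC=10
Event 4 (EXEC): [MAIN] PC=3: INC 4 -> ACC=14
Event 5 (EXEC): [MAIN] PC=4: INC 1 -> ACC=15
Event 6 (EXEC): [MAIN] PC=5: INC 3 -> ACC=18
Event 7 (EXEC): [MAIN] PC=6: HALT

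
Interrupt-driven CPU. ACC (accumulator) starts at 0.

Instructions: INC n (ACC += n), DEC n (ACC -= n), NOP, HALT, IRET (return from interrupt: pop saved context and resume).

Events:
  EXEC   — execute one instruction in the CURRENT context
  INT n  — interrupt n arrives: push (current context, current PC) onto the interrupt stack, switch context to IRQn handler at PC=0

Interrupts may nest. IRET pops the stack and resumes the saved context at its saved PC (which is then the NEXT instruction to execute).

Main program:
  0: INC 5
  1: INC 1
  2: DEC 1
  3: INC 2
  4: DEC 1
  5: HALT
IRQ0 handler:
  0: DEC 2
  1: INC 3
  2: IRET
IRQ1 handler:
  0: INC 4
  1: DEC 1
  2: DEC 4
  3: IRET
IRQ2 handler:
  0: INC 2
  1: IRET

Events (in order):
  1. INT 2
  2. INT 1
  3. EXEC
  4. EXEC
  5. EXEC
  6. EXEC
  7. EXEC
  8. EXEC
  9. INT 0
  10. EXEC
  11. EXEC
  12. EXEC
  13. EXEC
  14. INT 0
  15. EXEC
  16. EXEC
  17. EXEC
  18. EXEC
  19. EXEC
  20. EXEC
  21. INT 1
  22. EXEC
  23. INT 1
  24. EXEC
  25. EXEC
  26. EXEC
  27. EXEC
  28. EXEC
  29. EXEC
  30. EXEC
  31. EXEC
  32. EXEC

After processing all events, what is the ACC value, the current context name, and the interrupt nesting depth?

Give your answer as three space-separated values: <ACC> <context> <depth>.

Event 1 (INT 2): INT 2 arrives: push (MAIN, PC=0), enter IRQ2 at PC=0 (depth now 1)
Event 2 (INT 1): INT 1 arrives: push (IRQ2, PC=0), enter IRQ1 at PC=0 (depth now 2)
Event 3 (EXEC): [IRQ1] PC=0: INC 4 -> ACC=4
Event 4 (EXEC): [IRQ1] PC=1: DEC 1 -> ACC=3
Event 5 (EXEC): [IRQ1] PC=2: DEC 4 -> ACC=-1
Event 6 (EXEC): [IRQ1] PC=3: IRET -> resume IRQ2 at PC=0 (depth now 1)
Event 7 (EXEC): [IRQ2] PC=0: INC 2 -> ACC=1
Event 8 (EXEC): [IRQ2] PC=1: IRET -> resume MAIN at PC=0 (depth now 0)
Event 9 (INT 0): INT 0 arrives: push (MAIN, PC=0), enter IRQ0 at PC=0 (depth now 1)
Event 10 (EXEC): [IRQ0] PC=0: DEC 2 -> ACC=-1
Event 11 (EXEC): [IRQ0] PC=1: INC 3 -> ACC=2
Event 12 (EXEC): [IRQ0] PC=2: IRET -> resume MAIN at PC=0 (depth now 0)
Event 13 (EXEC): [MAIN] PC=0: INC 5 -> ACC=7
Event 14 (INT 0): INT 0 arrives: push (MAIN, PC=1), enter IRQ0 at PC=0 (depth now 1)
Event 15 (EXEC): [IRQ0] PC=0: DEC 2 -> ACC=5
Event 16 (EXEC): [IRQ0] PC=1: INC 3 -> ACC=8
Event 17 (EXEC): [IRQ0] PC=2: IRET -> resume MAIN at PC=1 (depth now 0)
Event 18 (EXEC): [MAIN] PC=1: INC 1 -> ACC=9
Event 19 (EXEC): [MAIN] PC=2: DEC 1 -> ACC=8
Event 20 (EXEC): [MAIN] PC=3: INC 2 -> ACC=10
Event 21 (INT 1): INT 1 arrives: push (MAIN, PC=4), enter IRQ1 at PC=0 (depth now 1)
Event 22 (EXEC): [IRQ1] PC=0: INC 4 -> ACC=14
Event 23 (INT 1): INT 1 arrives: push (IRQ1, PC=1), enter IRQ1 at PC=0 (depth now 2)
Event 24 (EXEC): [IRQ1] PC=0: INC 4 -> ACC=18
Event 25 (EXEC): [IRQ1] PC=1: DEC 1 -> ACC=17
Event 26 (EXEC): [IRQ1] PC=2: DEC 4 -> ACC=13
Event 27 (EXEC): [IRQ1] PC=3: IRET -> resume IRQ1 at PC=1 (depth now 1)
Event 28 (EXEC): [IRQ1] PC=1: DEC 1 -> ACC=12
Event 29 (EXEC): [IRQ1] PC=2: DEC 4 -> ACC=8
Event 30 (EXEC): [IRQ1] PC=3: IRET -> resume MAIN at PC=4 (depth now 0)
Event 31 (EXEC): [MAIN] PC=4: DEC 1 -> ACC=7
Event 32 (EXEC): [MAIN] PC=5: HALT

Answer: 7 MAIN 0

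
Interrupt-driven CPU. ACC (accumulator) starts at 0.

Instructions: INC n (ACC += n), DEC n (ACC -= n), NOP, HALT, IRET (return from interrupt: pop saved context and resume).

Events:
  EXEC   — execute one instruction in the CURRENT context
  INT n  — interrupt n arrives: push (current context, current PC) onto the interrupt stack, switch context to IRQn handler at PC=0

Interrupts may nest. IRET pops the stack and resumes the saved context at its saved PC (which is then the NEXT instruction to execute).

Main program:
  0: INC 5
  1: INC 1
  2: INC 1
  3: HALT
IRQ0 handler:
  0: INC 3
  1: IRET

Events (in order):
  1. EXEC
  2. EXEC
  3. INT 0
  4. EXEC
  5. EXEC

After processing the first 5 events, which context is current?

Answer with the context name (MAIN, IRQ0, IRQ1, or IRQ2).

Event 1 (EXEC): [MAIN] PC=0: INC 5 -> ACC=5
Event 2 (EXEC): [MAIN] PC=1: INC 1 -> ACC=6
Event 3 (INT 0): INT 0 arrives: push (MAIN, PC=2), enter IRQ0 at PC=0 (depth now 1)
Event 4 (EXEC): [IRQ0] PC=0: INC 3 -> ACC=9
Event 5 (EXEC): [IRQ0] PC=1: IRET -> resume MAIN at PC=2 (depth now 0)

Answer: MAIN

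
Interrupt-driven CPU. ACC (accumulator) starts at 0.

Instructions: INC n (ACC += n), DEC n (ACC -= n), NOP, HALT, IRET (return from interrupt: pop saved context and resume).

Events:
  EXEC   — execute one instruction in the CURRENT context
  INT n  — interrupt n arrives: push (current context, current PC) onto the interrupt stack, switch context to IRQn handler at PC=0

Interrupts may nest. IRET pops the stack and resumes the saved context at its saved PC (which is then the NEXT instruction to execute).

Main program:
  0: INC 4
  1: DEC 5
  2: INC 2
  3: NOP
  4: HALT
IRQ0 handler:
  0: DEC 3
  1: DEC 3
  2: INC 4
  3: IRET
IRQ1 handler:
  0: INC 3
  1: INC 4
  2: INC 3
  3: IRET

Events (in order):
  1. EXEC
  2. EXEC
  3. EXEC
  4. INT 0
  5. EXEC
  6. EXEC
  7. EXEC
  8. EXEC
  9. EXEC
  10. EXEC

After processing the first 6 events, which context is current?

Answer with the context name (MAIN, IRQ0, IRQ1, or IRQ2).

Answer: IRQ0

Derivation:
Event 1 (EXEC): [MAIN] PC=0: INC 4 -> ACC=4
Event 2 (EXEC): [MAIN] PC=1: DEC 5 -> ACC=-1
Event 3 (EXEC): [MAIN] PC=2: INC 2 -> ACC=1
Event 4 (INT 0): INT 0 arrives: push (MAIN, PC=3), enter IRQ0 at PC=0 (depth now 1)
Event 5 (EXEC): [IRQ0] PC=0: DEC 3 -> ACC=-2
Event 6 (EXEC): [IRQ0] PC=1: DEC 3 -> ACC=-5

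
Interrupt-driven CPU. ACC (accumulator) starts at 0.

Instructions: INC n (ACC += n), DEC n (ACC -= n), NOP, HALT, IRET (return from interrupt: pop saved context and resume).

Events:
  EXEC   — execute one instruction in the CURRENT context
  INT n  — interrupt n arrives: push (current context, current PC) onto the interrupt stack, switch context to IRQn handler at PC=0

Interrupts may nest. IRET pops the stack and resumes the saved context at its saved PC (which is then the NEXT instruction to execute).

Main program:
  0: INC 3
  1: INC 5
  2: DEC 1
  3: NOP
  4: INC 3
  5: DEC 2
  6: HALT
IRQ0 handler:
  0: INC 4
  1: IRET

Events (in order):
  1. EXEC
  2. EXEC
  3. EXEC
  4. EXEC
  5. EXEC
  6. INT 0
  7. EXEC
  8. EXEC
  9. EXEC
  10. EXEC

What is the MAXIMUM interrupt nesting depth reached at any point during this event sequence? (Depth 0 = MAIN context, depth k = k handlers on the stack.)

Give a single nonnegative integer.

Event 1 (EXEC): [MAIN] PC=0: INC 3 -> ACC=3 [depth=0]
Event 2 (EXEC): [MAIN] PC=1: INC 5 -> ACC=8 [depth=0]
Event 3 (EXEC): [MAIN] PC=2: DEC 1 -> ACC=7 [depth=0]
Event 4 (EXEC): [MAIN] PC=3: NOP [depth=0]
Event 5 (EXEC): [MAIN] PC=4: INC 3 -> ACC=10 [depth=0]
Event 6 (INT 0): INT 0 arrives: push (MAIN, PC=5), enter IRQ0 at PC=0 (depth now 1) [depth=1]
Event 7 (EXEC): [IRQ0] PC=0: INC 4 -> ACC=14 [depth=1]
Event 8 (EXEC): [IRQ0] PC=1: IRET -> resume MAIN at PC=5 (depth now 0) [depth=0]
Event 9 (EXEC): [MAIN] PC=5: DEC 2 -> ACC=12 [depth=0]
Event 10 (EXEC): [MAIN] PC=6: HALT [depth=0]
Max depth observed: 1

Answer: 1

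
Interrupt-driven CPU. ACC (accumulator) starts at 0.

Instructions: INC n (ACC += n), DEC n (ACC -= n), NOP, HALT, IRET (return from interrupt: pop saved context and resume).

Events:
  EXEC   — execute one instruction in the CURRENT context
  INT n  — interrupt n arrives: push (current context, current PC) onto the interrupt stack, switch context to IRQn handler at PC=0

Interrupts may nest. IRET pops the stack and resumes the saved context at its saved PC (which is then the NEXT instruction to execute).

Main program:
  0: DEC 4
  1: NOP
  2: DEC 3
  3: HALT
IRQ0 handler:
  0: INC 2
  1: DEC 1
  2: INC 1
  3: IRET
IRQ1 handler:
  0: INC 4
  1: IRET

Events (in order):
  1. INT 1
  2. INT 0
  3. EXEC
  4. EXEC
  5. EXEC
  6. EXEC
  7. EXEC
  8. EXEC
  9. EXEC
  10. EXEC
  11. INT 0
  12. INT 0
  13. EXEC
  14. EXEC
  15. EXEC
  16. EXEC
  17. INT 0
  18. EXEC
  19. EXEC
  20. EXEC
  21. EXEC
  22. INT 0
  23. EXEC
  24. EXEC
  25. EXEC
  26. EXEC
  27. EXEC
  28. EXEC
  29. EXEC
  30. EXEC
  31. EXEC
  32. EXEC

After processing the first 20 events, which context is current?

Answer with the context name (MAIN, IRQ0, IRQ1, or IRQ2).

Event 1 (INT 1): INT 1 arrives: push (MAIN, PC=0), enter IRQ1 at PC=0 (depth now 1)
Event 2 (INT 0): INT 0 arrives: push (IRQ1, PC=0), enter IRQ0 at PC=0 (depth now 2)
Event 3 (EXEC): [IRQ0] PC=0: INC 2 -> ACC=2
Event 4 (EXEC): [IRQ0] PC=1: DEC 1 -> ACC=1
Event 5 (EXEC): [IRQ0] PC=2: INC 1 -> ACC=2
Event 6 (EXEC): [IRQ0] PC=3: IRET -> resume IRQ1 at PC=0 (depth now 1)
Event 7 (EXEC): [IRQ1] PC=0: INC 4 -> ACC=6
Event 8 (EXEC): [IRQ1] PC=1: IRET -> resume MAIN at PC=0 (depth now 0)
Event 9 (EXEC): [MAIN] PC=0: DEC 4 -> ACC=2
Event 10 (EXEC): [MAIN] PC=1: NOP
Event 11 (INT 0): INT 0 arrives: push (MAIN, PC=2), enter IRQ0 at PC=0 (depth now 1)
Event 12 (INT 0): INT 0 arrives: push (IRQ0, PC=0), enter IRQ0 at PC=0 (depth now 2)
Event 13 (EXEC): [IRQ0] PC=0: INC 2 -> ACC=4
Event 14 (EXEC): [IRQ0] PC=1: DEC 1 -> ACC=3
Event 15 (EXEC): [IRQ0] PC=2: INC 1 -> ACC=4
Event 16 (EXEC): [IRQ0] PC=3: IRET -> resume IRQ0 at PC=0 (depth now 1)
Event 17 (INT 0): INT 0 arrives: push (IRQ0, PC=0), enter IRQ0 at PC=0 (depth now 2)
Event 18 (EXEC): [IRQ0] PC=0: INC 2 -> ACC=6
Event 19 (EXEC): [IRQ0] PC=1: DEC 1 -> ACC=5
Event 20 (EXEC): [IRQ0] PC=2: INC 1 -> ACC=6

Answer: IRQ0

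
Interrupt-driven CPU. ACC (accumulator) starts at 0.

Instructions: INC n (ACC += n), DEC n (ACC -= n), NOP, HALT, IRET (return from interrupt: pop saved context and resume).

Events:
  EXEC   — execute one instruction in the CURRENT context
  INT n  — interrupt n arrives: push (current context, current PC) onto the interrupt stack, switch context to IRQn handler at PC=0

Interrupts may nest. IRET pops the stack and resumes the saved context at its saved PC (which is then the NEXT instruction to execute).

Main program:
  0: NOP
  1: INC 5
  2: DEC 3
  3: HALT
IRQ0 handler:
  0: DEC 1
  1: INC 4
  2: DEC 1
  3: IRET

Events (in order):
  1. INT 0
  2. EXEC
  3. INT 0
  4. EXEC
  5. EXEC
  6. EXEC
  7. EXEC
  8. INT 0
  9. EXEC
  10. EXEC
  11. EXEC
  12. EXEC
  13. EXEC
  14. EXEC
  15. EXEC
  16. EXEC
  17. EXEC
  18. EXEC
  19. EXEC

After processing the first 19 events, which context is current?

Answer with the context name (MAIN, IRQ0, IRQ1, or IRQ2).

Event 1 (INT 0): INT 0 arrives: push (MAIN, PC=0), enter IRQ0 at PC=0 (depth now 1)
Event 2 (EXEC): [IRQ0] PC=0: DEC 1 -> ACC=-1
Event 3 (INT 0): INT 0 arrives: push (IRQ0, PC=1), enter IRQ0 at PC=0 (depth now 2)
Event 4 (EXEC): [IRQ0] PC=0: DEC 1 -> ACC=-2
Event 5 (EXEC): [IRQ0] PC=1: INC 4 -> ACC=2
Event 6 (EXEC): [IRQ0] PC=2: DEC 1 -> ACC=1
Event 7 (EXEC): [IRQ0] PC=3: IRET -> resume IRQ0 at PC=1 (depth now 1)
Event 8 (INT 0): INT 0 arrives: push (IRQ0, PC=1), enter IRQ0 at PC=0 (depth now 2)
Event 9 (EXEC): [IRQ0] PC=0: DEC 1 -> ACC=0
Event 10 (EXEC): [IRQ0] PC=1: INC 4 -> ACC=4
Event 11 (EXEC): [IRQ0] PC=2: DEC 1 -> ACC=3
Event 12 (EXEC): [IRQ0] PC=3: IRET -> resume IRQ0 at PC=1 (depth now 1)
Event 13 (EXEC): [IRQ0] PC=1: INC 4 -> ACC=7
Event 14 (EXEC): [IRQ0] PC=2: DEC 1 -> ACC=6
Event 15 (EXEC): [IRQ0] PC=3: IRET -> resume MAIN at PC=0 (depth now 0)
Event 16 (EXEC): [MAIN] PC=0: NOP
Event 17 (EXEC): [MAIN] PC=1: INC 5 -> ACC=11
Event 18 (EXEC): [MAIN] PC=2: DEC 3 -> ACC=8
Event 19 (EXEC): [MAIN] PC=3: HALT

Answer: MAIN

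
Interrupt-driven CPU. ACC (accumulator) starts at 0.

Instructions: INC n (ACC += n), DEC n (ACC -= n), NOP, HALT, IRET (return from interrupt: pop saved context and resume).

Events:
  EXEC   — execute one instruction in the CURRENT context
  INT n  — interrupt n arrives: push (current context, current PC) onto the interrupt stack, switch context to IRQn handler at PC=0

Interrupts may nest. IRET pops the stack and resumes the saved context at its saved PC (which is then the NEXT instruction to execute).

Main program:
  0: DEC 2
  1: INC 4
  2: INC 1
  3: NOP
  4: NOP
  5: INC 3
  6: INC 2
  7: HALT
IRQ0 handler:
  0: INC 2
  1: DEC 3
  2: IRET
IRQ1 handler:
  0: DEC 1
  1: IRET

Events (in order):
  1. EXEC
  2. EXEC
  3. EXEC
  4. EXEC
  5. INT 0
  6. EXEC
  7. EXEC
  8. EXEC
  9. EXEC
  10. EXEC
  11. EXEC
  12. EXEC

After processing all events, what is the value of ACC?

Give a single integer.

Answer: 7

Derivation:
Event 1 (EXEC): [MAIN] PC=0: DEC 2 -> ACC=-2
Event 2 (EXEC): [MAIN] PC=1: INC 4 -> ACC=2
Event 3 (EXEC): [MAIN] PC=2: INC 1 -> ACC=3
Event 4 (EXEC): [MAIN] PC=3: NOP
Event 5 (INT 0): INT 0 arrives: push (MAIN, PC=4), enter IRQ0 at PC=0 (depth now 1)
Event 6 (EXEC): [IRQ0] PC=0: INC 2 -> ACC=5
Event 7 (EXEC): [IRQ0] PC=1: DEC 3 -> ACC=2
Event 8 (EXEC): [IRQ0] PC=2: IRET -> resume MAIN at PC=4 (depth now 0)
Event 9 (EXEC): [MAIN] PC=4: NOP
Event 10 (EXEC): [MAIN] PC=5: INC 3 -> ACC=5
Event 11 (EXEC): [MAIN] PC=6: INC 2 -> ACC=7
Event 12 (EXEC): [MAIN] PC=7: HALT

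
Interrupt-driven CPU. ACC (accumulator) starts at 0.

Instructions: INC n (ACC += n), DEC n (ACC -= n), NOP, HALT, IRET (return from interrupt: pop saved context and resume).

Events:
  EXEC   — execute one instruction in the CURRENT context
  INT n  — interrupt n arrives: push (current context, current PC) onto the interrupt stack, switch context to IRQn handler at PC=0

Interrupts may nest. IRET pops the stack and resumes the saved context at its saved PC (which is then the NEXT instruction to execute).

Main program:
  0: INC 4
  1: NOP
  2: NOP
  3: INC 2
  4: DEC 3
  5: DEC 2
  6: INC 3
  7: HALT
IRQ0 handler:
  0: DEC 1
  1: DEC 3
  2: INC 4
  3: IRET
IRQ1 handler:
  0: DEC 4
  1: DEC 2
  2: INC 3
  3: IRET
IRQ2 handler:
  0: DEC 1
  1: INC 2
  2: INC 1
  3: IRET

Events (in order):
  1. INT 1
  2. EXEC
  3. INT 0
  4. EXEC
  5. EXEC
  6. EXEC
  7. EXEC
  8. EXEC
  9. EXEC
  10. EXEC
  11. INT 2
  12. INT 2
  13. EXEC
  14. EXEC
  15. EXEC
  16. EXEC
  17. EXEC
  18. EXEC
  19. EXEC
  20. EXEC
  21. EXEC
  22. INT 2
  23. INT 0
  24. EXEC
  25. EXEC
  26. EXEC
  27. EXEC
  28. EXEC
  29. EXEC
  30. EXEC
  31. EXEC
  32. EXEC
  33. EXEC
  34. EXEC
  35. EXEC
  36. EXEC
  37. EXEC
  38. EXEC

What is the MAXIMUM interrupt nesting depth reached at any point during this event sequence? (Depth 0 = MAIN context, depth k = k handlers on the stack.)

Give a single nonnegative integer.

Event 1 (INT 1): INT 1 arrives: push (MAIN, PC=0), enter IRQ1 at PC=0 (depth now 1) [depth=1]
Event 2 (EXEC): [IRQ1] PC=0: DEC 4 -> ACC=-4 [depth=1]
Event 3 (INT 0): INT 0 arrives: push (IRQ1, PC=1), enter IRQ0 at PC=0 (depth now 2) [depth=2]
Event 4 (EXEC): [IRQ0] PC=0: DEC 1 -> ACC=-5 [depth=2]
Event 5 (EXEC): [IRQ0] PC=1: DEC 3 -> ACC=-8 [depth=2]
Event 6 (EXEC): [IRQ0] PC=2: INC 4 -> ACC=-4 [depth=2]
Event 7 (EXEC): [IRQ0] PC=3: IRET -> resume IRQ1 at PC=1 (depth now 1) [depth=1]
Event 8 (EXEC): [IRQ1] PC=1: DEC 2 -> ACC=-6 [depth=1]
Event 9 (EXEC): [IRQ1] PC=2: INC 3 -> ACC=-3 [depth=1]
Event 10 (EXEC): [IRQ1] PC=3: IRET -> resume MAIN at PC=0 (depth now 0) [depth=0]
Event 11 (INT 2): INT 2 arrives: push (MAIN, PC=0), enter IRQ2 at PC=0 (depth now 1) [depth=1]
Event 12 (INT 2): INT 2 arrives: push (IRQ2, PC=0), enter IRQ2 at PC=0 (depth now 2) [depth=2]
Event 13 (EXEC): [IRQ2] PC=0: DEC 1 -> ACC=-4 [depth=2]
Event 14 (EXEC): [IRQ2] PC=1: INC 2 -> ACC=-2 [depth=2]
Event 15 (EXEC): [IRQ2] PC=2: INC 1 -> ACC=-1 [depth=2]
Event 16 (EXEC): [IRQ2] PC=3: IRET -> resume IRQ2 at PC=0 (depth now 1) [depth=1]
Event 17 (EXEC): [IRQ2] PC=0: DEC 1 -> ACC=-2 [depth=1]
Event 18 (EXEC): [IRQ2] PC=1: INC 2 -> ACC=0 [depth=1]
Event 19 (EXEC): [IRQ2] PC=2: INC 1 -> ACC=1 [depth=1]
Event 20 (EXEC): [IRQ2] PC=3: IRET -> resume MAIN at PC=0 (depth now 0) [depth=0]
Event 21 (EXEC): [MAIN] PC=0: INC 4 -> ACC=5 [depth=0]
Event 22 (INT 2): INT 2 arrives: push (MAIN, PC=1), enter IRQ2 at PC=0 (depth now 1) [depth=1]
Event 23 (INT 0): INT 0 arrives: push (IRQ2, PC=0), enter IRQ0 at PC=0 (depth now 2) [depth=2]
Event 24 (EXEC): [IRQ0] PC=0: DEC 1 -> ACC=4 [depth=2]
Event 25 (EXEC): [IRQ0] PC=1: DEC 3 -> ACC=1 [depth=2]
Event 26 (EXEC): [IRQ0] PC=2: INC 4 -> ACC=5 [depth=2]
Event 27 (EXEC): [IRQ0] PC=3: IRET -> resume IRQ2 at PC=0 (depth now 1) [depth=1]
Event 28 (EXEC): [IRQ2] PC=0: DEC 1 -> ACC=4 [depth=1]
Event 29 (EXEC): [IRQ2] PC=1: INC 2 -> ACC=6 [depth=1]
Event 30 (EXEC): [IRQ2] PC=2: INC 1 -> ACC=7 [depth=1]
Event 31 (EXEC): [IRQ2] PC=3: IRET -> resume MAIN at PC=1 (depth now 0) [depth=0]
Event 32 (EXEC): [MAIN] PC=1: NOP [depth=0]
Event 33 (EXEC): [MAIN] PC=2: NOP [depth=0]
Event 34 (EXEC): [MAIN] PC=3: INC 2 -> ACC=9 [depth=0]
Event 35 (EXEC): [MAIN] PC=4: DEC 3 -> ACC=6 [depth=0]
Event 36 (EXEC): [MAIN] PC=5: DEC 2 -> ACC=4 [depth=0]
Event 37 (EXEC): [MAIN] PC=6: INC 3 -> ACC=7 [depth=0]
Event 38 (EXEC): [MAIN] PC=7: HALT [depth=0]
Max depth observed: 2

Answer: 2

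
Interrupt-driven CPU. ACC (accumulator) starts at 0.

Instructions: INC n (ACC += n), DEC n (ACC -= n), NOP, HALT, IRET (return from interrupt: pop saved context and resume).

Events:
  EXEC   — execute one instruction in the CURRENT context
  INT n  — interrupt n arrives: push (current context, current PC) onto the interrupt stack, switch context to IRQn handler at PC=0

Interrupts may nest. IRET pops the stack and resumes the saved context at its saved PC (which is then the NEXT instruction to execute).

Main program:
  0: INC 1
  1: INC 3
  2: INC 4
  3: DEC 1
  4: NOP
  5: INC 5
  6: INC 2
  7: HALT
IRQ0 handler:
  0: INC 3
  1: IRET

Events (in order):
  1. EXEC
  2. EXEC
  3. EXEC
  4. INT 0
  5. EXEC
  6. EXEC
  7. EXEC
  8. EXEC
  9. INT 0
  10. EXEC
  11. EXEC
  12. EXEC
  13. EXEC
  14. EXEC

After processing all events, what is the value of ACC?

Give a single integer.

Event 1 (EXEC): [MAIN] PC=0: INC 1 -> ACC=1
Event 2 (EXEC): [MAIN] PC=1: INC 3 -> ACC=4
Event 3 (EXEC): [MAIN] PC=2: INC 4 -> ACC=8
Event 4 (INT 0): INT 0 arrives: push (MAIN, PC=3), enter IRQ0 at PC=0 (depth now 1)
Event 5 (EXEC): [IRQ0] PC=0: INC 3 -> ACC=11
Event 6 (EXEC): [IRQ0] PC=1: IRET -> resume MAIN at PC=3 (depth now 0)
Event 7 (EXEC): [MAIN] PC=3: DEC 1 -> ACC=10
Event 8 (EXEC): [MAIN] PC=4: NOP
Event 9 (INT 0): INT 0 arrives: push (MAIN, PC=5), enter IRQ0 at PC=0 (depth now 1)
Event 10 (EXEC): [IRQ0] PC=0: INC 3 -> ACC=13
Event 11 (EXEC): [IRQ0] PC=1: IRET -> resume MAIN at PC=5 (depth now 0)
Event 12 (EXEC): [MAIN] PC=5: INC 5 -> ACC=18
Event 13 (EXEC): [MAIN] PC=6: INC 2 -> ACC=20
Event 14 (EXEC): [MAIN] PC=7: HALT

Answer: 20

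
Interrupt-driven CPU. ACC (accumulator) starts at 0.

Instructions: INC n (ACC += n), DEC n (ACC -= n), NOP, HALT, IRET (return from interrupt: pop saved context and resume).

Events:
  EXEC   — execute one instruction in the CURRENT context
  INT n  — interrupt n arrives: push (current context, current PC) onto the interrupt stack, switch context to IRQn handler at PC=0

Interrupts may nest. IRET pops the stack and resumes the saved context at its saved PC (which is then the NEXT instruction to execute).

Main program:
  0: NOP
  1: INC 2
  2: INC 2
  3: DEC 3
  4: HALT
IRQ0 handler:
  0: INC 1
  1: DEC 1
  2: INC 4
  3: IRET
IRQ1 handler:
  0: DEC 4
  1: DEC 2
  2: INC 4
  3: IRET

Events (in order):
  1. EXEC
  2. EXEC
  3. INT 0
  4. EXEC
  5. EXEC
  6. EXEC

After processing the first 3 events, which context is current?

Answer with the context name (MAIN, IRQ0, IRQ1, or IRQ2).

Answer: IRQ0

Derivation:
Event 1 (EXEC): [MAIN] PC=0: NOP
Event 2 (EXEC): [MAIN] PC=1: INC 2 -> ACC=2
Event 3 (INT 0): INT 0 arrives: push (MAIN, PC=2), enter IRQ0 at PC=0 (depth now 1)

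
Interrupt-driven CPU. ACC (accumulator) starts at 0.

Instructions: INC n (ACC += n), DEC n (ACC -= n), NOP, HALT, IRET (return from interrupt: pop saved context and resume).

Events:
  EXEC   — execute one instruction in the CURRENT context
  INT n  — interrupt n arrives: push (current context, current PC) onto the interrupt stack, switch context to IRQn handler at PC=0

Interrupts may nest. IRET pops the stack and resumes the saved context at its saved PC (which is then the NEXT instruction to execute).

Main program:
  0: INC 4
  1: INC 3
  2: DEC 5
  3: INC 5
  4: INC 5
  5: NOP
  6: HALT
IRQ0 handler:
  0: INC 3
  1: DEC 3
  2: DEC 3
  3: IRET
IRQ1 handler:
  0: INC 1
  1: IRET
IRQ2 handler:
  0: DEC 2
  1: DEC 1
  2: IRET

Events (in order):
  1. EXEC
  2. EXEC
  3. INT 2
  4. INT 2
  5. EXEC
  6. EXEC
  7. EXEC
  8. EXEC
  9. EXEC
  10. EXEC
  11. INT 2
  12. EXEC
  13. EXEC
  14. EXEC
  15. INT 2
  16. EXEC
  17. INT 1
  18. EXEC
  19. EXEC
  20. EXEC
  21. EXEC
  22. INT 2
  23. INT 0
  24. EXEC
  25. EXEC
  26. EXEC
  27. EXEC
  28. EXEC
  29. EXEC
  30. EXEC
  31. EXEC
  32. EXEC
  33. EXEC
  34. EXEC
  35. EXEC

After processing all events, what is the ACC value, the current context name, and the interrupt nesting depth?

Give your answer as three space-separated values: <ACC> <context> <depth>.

Event 1 (EXEC): [MAIN] PC=0: INC 4 -> ACC=4
Event 2 (EXEC): [MAIN] PC=1: INC 3 -> ACC=7
Event 3 (INT 2): INT 2 arrives: push (MAIN, PC=2), enter IRQ2 at PC=0 (depth now 1)
Event 4 (INT 2): INT 2 arrives: push (IRQ2, PC=0), enter IRQ2 at PC=0 (depth now 2)
Event 5 (EXEC): [IRQ2] PC=0: DEC 2 -> ACC=5
Event 6 (EXEC): [IRQ2] PC=1: DEC 1 -> ACC=4
Event 7 (EXEC): [IRQ2] PC=2: IRET -> resume IRQ2 at PC=0 (depth now 1)
Event 8 (EXEC): [IRQ2] PC=0: DEC 2 -> ACC=2
Event 9 (EXEC): [IRQ2] PC=1: DEC 1 -> ACC=1
Event 10 (EXEC): [IRQ2] PC=2: IRET -> resume MAIN at PC=2 (depth now 0)
Event 11 (INT 2): INT 2 arrives: push (MAIN, PC=2), enter IRQ2 at PC=0 (depth now 1)
Event 12 (EXEC): [IRQ2] PC=0: DEC 2 -> ACC=-1
Event 13 (EXEC): [IRQ2] PC=1: DEC 1 -> ACC=-2
Event 14 (EXEC): [IRQ2] PC=2: IRET -> resume MAIN at PC=2 (depth now 0)
Event 15 (INT 2): INT 2 arrives: push (MAIN, PC=2), enter IRQ2 at PC=0 (depth now 1)
Event 16 (EXEC): [IRQ2] PC=0: DEC 2 -> ACC=-4
Event 17 (INT 1): INT 1 arrives: push (IRQ2, PC=1), enter IRQ1 at PC=0 (depth now 2)
Event 18 (EXEC): [IRQ1] PC=0: INC 1 -> ACC=-3
Event 19 (EXEC): [IRQ1] PC=1: IRET -> resume IRQ2 at PC=1 (depth now 1)
Event 20 (EXEC): [IRQ2] PC=1: DEC 1 -> ACC=-4
Event 21 (EXEC): [IRQ2] PC=2: IRET -> resume MAIN at PC=2 (depth now 0)
Event 22 (INT 2): INT 2 arrives: push (MAIN, PC=2), enter IRQ2 at PC=0 (depth now 1)
Event 23 (INT 0): INT 0 arrives: push (IRQ2, PC=0), enter IRQ0 at PC=0 (depth now 2)
Event 24 (EXEC): [IRQ0] PC=0: INC 3 -> ACC=-1
Event 25 (EXEC): [IRQ0] PC=1: DEC 3 -> ACC=-4
Event 26 (EXEC): [IRQ0] PC=2: DEC 3 -> ACC=-7
Event 27 (EXEC): [IRQ0] PC=3: IRET -> resume IRQ2 at PC=0 (depth now 1)
Event 28 (EXEC): [IRQ2] PC=0: DEC 2 -> ACC=-9
Event 29 (EXEC): [IRQ2] PC=1: DEC 1 -> ACC=-10
Event 30 (EXEC): [IRQ2] PC=2: IRET -> resume MAIN at PC=2 (depth now 0)
Event 31 (EXEC): [MAIN] PC=2: DEC 5 -> ACC=-15
Event 32 (EXEC): [MAIN] PC=3: INC 5 -> ACC=-10
Event 33 (EXEC): [MAIN] PC=4: INC 5 -> ACC=-5
Event 34 (EXEC): [MAIN] PC=5: NOP
Event 35 (EXEC): [MAIN] PC=6: HALT

Answer: -5 MAIN 0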